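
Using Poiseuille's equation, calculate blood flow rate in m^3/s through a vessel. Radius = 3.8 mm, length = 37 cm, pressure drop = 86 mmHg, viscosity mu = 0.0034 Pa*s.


Q = pi*r^4*dP / (8*mu*L)
r = 0.0038 m, L = 0.37 m
dP = 86 mmHg = 11465.692 Pa
Q = 7.4630e-04 m^3/s


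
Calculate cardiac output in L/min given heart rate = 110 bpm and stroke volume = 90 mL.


CO = HR * SV
CO = 110 * 90 / 1000
CO = 9.9 L/min


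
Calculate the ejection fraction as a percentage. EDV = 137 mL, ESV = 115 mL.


SV = EDV - ESV = 137 - 115 = 22 mL
EF = SV/EDV * 100 = 22/137 * 100
EF = 16.06%


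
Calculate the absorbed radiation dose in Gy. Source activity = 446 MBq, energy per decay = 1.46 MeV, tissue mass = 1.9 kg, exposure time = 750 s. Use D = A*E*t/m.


A = 446 MBq = 4.4600e+08 Bq
E = 1.46 MeV = 2.33892e-13 J
D = A*E*t/m = 4.4600e+08*2.33892e-13*750/1.9
D = 0.04118 Gy


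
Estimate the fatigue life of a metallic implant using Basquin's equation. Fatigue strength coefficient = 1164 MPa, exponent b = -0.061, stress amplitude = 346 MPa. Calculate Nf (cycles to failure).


sigma_a = sigma_f' * (2Nf)^b
2Nf = (sigma_a/sigma_f')^(1/b)
2Nf = (346/1164)^(1/-0.061)
2Nf = 4.3383634e+08
Nf = 2.1692e+08


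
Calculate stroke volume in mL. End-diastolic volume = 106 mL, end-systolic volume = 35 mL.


SV = EDV - ESV
SV = 106 - 35
SV = 71 mL


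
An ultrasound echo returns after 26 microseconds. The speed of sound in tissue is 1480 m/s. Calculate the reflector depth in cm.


depth = c * t / 2
t = 26 us = 2.6000e-05 s
depth = 1480 * 2.6000e-05 / 2
depth = 0.01924 m = 1.924 cm


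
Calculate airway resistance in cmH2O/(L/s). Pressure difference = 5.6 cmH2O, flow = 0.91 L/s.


R = dP / flow
R = 5.6 / 0.91
R = 6.154 cmH2O/(L/s)


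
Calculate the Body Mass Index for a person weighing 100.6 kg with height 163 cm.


BMI = weight / height^2
height = 163 cm = 1.63 m
BMI = 100.6 / 1.63^2
BMI = 37.86 kg/m^2


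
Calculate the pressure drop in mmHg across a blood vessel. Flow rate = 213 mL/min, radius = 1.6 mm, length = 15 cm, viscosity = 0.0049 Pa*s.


dP = 8*mu*L*Q / (pi*r^4)
Q = 213 mL/min = 3.55e-06 m^3/s
dP = 1013.86 Pa = 1013.86 / 133.322 mmHg = 7.605 mmHg


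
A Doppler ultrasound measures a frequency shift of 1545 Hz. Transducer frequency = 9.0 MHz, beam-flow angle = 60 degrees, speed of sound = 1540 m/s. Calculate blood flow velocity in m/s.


v = fd * c / (2 * f0 * cos(theta))
v = 1545 * 1540 / (2 * 9.0000e+06 * cos(60))
v = 0.2644 m/s


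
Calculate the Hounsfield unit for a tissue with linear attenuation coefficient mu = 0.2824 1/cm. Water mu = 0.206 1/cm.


HU = ((mu_tissue - mu_water) / mu_water) * 1000
HU = ((0.2824 - 0.206) / 0.206) * 1000
HU = 370.9


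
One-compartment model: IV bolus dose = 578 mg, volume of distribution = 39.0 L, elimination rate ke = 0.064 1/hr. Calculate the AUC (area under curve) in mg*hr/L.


C0 = Dose/Vd = 578/39.0 = 14.8205 mg/L
AUC = C0/ke = 14.8205/0.064
AUC = 231.6 mg*hr/L


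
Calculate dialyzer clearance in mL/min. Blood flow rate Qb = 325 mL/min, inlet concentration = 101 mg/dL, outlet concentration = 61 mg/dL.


K = Qb * (Cb_in - Cb_out) / Cb_in
K = 325 * (101 - 61) / 101
K = 128.7 mL/min


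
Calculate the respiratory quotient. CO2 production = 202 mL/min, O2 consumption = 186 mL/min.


RQ = VCO2 / VO2
RQ = 202 / 186
RQ = 1.086


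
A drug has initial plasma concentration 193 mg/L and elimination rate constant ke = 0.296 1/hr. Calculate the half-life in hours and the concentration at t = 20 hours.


t_half = ln(2) / ke = 0.693147 / 0.296 = 2.342 hr
C(t) = C0 * exp(-ke*t) = 193 * exp(-0.296*20)
C(20) = 0.5182 mg/L


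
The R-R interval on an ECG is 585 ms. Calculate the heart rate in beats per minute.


HR = 60 / RR_interval(s)
RR = 585 ms = 0.585 s
HR = 60 / 0.585 = 102.6 bpm


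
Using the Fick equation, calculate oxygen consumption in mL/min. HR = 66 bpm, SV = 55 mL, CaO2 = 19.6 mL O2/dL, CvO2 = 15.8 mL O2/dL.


CO = HR*SV = 66*55/1000 = 3.63 L/min
a-v O2 diff = 19.6 - 15.8 = 3.8 mL/dL
VO2 = CO * (CaO2-CvO2) * 10 dL/L
VO2 = 3.63 * 3.8 * 10
VO2 = 137.9 mL/min


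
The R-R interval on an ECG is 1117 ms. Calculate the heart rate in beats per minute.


HR = 60 / RR_interval(s)
RR = 1117 ms = 1.117 s
HR = 60 / 1.117 = 53.72 bpm


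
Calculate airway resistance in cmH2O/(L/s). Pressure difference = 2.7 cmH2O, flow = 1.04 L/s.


R = dP / flow
R = 2.7 / 1.04
R = 2.596 cmH2O/(L/s)


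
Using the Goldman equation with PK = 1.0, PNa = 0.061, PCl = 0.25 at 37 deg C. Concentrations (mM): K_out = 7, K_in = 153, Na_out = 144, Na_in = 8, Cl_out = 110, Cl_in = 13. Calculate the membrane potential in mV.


Vm = (RT/F)*ln((PK*Ko + PNa*Nao + PCl*Cli)/(PK*Ki + PNa*Nai + PCl*Clo))
Numer = 19.034, Denom = 180.988
Vm = -60.19 mV


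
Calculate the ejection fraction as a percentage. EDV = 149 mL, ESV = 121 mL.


SV = EDV - ESV = 149 - 121 = 28 mL
EF = SV/EDV * 100 = 28/149 * 100
EF = 18.79%


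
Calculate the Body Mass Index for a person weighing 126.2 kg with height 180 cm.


BMI = weight / height^2
height = 180 cm = 1.8 m
BMI = 126.2 / 1.8^2
BMI = 38.95 kg/m^2


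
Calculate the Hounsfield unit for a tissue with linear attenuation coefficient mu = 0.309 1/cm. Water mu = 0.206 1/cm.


HU = ((mu_tissue - mu_water) / mu_water) * 1000
HU = ((0.309 - 0.206) / 0.206) * 1000
HU = 500


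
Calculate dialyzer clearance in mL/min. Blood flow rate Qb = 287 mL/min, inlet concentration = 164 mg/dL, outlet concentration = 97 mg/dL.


K = Qb * (Cb_in - Cb_out) / Cb_in
K = 287 * (164 - 97) / 164
K = 117.2 mL/min


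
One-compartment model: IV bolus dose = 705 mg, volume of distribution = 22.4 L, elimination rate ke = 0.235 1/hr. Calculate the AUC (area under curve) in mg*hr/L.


C0 = Dose/Vd = 705/22.4 = 31.4732 mg/L
AUC = C0/ke = 31.4732/0.235
AUC = 133.9 mg*hr/L


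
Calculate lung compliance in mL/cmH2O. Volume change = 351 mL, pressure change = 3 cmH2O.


C = dV / dP
C = 351 / 3
C = 117 mL/cmH2O


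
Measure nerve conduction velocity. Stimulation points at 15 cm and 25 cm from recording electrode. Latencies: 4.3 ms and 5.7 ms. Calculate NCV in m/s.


Distance = (25 - 15) / 100 = 0.1 m
dt = (5.7 - 4.3) / 1000 = 0.0014 s
NCV = dist / dt = 71.43 m/s


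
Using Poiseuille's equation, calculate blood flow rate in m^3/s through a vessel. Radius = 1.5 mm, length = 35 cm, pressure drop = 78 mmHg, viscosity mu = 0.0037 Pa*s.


Q = pi*r^4*dP / (8*mu*L)
r = 0.0015 m, L = 0.35 m
dP = 78 mmHg = 10399.116 Pa
Q = 1.5964e-05 m^3/s


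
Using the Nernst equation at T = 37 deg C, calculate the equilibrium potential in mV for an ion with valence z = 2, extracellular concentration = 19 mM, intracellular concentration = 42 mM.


E = (RT/(zF)) * ln(C_out/C_in)
T = 37 + 273.15 = 310.15 K
E = (8.314 * 310.15 / (2 * 96485)) * ln(19/42)
E = -10.6 mV


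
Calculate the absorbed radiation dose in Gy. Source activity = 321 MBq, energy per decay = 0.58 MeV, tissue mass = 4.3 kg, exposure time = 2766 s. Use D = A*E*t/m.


A = 321 MBq = 3.2100e+08 Bq
E = 0.58 MeV = 9.2916e-14 J
D = A*E*t/m = 3.2100e+08*9.2916e-14*2766/4.3
D = 0.01919 Gy


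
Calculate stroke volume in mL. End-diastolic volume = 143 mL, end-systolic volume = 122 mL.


SV = EDV - ESV
SV = 143 - 122
SV = 21 mL


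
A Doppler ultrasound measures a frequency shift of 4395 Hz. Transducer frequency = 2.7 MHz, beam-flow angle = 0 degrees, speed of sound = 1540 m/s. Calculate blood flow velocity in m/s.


v = fd * c / (2 * f0 * cos(theta))
v = 4395 * 1540 / (2 * 2.7000e+06 * cos(0))
v = 1.253 m/s


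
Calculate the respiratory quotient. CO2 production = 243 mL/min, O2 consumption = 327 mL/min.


RQ = VCO2 / VO2
RQ = 243 / 327
RQ = 0.7431


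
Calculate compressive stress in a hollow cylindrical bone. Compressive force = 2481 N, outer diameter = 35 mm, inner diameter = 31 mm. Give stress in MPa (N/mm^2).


A = pi*(r_o^2 - r_i^2)
r_o = 17.5 mm, r_i = 15.5 mm
A = 207.345 mm^2
sigma = F/A = 2481 / 207.345
sigma = 11.97 MPa


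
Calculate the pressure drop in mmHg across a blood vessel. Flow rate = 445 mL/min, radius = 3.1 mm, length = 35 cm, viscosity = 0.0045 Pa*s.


dP = 8*mu*L*Q / (pi*r^4)
Q = 445 mL/min = 7.41667e-06 m^3/s
dP = 322.094 Pa = 322.094 / 133.322 mmHg = 2.416 mmHg


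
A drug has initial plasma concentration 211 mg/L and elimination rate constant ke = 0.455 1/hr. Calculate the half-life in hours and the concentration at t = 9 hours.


t_half = ln(2) / ke = 0.693147 / 0.455 = 1.523 hr
C(t) = C0 * exp(-ke*t) = 211 * exp(-0.455*9)
C(9) = 3.514 mg/L


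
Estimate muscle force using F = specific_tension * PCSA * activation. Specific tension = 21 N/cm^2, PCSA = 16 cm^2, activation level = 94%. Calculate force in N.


F = sigma * PCSA * activation
F = 21 * 16 * 0.94
F = 315.8 N


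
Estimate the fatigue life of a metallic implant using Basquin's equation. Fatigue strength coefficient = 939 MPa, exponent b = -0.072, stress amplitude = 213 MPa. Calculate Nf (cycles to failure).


sigma_a = sigma_f' * (2Nf)^b
2Nf = (sigma_a/sigma_f')^(1/b)
2Nf = (213/939)^(1/-0.072)
2Nf = 8.8800725e+08
Nf = 4.4400e+08


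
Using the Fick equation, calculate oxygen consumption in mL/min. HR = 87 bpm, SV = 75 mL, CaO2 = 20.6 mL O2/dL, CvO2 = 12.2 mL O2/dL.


CO = HR*SV = 87*75/1000 = 6.525 L/min
a-v O2 diff = 20.6 - 12.2 = 8.4 mL/dL
VO2 = CO * (CaO2-CvO2) * 10 dL/L
VO2 = 6.525 * 8.4 * 10
VO2 = 548.1 mL/min


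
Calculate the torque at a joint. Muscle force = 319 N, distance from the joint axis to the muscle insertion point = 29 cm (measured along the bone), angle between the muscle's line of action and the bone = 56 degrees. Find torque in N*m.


Torque = F * d * sin(theta)   (moment arm = d*sin(theta))
d = 29 cm = 0.29 m
Torque = 319 * 0.29 * sin(56)
Torque = 76.69 N*m


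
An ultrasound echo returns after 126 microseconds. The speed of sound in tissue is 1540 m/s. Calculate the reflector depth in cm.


depth = c * t / 2
t = 126 us = 1.2600e-04 s
depth = 1540 * 1.2600e-04 / 2
depth = 0.09702 m = 9.702 cm


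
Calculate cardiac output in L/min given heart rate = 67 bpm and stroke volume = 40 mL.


CO = HR * SV
CO = 67 * 40 / 1000
CO = 2.68 L/min


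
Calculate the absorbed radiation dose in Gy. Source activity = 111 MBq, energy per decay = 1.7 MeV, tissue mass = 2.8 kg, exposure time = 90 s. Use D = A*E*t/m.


A = 111 MBq = 1.1100e+08 Bq
E = 1.7 MeV = 2.7234e-13 J
D = A*E*t/m = 1.1100e+08*2.7234e-13*90/2.8
D = 9.7167e-04 Gy


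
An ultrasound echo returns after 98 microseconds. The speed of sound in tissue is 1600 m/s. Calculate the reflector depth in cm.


depth = c * t / 2
t = 98 us = 9.8000e-05 s
depth = 1600 * 9.8000e-05 / 2
depth = 0.0784 m = 7.84 cm


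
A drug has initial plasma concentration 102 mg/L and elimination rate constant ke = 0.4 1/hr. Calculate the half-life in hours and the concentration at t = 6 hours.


t_half = ln(2) / ke = 0.693147 / 0.4 = 1.733 hr
C(t) = C0 * exp(-ke*t) = 102 * exp(-0.4*6)
C(6) = 9.253 mg/L


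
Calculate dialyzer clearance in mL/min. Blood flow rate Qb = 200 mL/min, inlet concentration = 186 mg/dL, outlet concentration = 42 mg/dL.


K = Qb * (Cb_in - Cb_out) / Cb_in
K = 200 * (186 - 42) / 186
K = 154.8 mL/min


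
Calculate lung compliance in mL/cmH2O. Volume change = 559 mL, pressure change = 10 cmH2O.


C = dV / dP
C = 559 / 10
C = 55.9 mL/cmH2O


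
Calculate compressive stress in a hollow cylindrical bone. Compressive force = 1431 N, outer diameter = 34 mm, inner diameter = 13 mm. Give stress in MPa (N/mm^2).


A = pi*(r_o^2 - r_i^2)
r_o = 17 mm, r_i = 6.5 mm
A = 775.188 mm^2
sigma = F/A = 1431 / 775.188
sigma = 1.846 MPa


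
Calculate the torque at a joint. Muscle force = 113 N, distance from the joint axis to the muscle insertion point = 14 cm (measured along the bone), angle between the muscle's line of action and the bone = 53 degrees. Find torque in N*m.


Torque = F * d * sin(theta)   (moment arm = d*sin(theta))
d = 14 cm = 0.14 m
Torque = 113 * 0.14 * sin(53)
Torque = 12.63 N*m


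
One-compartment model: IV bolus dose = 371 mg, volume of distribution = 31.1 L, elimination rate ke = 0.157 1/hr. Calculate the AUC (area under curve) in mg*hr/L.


C0 = Dose/Vd = 371/31.1 = 11.9293 mg/L
AUC = C0/ke = 11.9293/0.157
AUC = 75.98 mg*hr/L


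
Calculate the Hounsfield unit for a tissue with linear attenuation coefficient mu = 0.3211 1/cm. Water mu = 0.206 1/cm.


HU = ((mu_tissue - mu_water) / mu_water) * 1000
HU = ((0.3211 - 0.206) / 0.206) * 1000
HU = 558.7


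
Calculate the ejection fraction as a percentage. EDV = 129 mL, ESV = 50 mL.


SV = EDV - ESV = 129 - 50 = 79 mL
EF = SV/EDV * 100 = 79/129 * 100
EF = 61.24%


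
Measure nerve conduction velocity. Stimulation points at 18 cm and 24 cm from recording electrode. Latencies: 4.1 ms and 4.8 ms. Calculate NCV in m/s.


Distance = (24 - 18) / 100 = 0.06 m
dt = (4.8 - 4.1) / 1000 = 7.0000e-04 s
NCV = dist / dt = 85.71 m/s


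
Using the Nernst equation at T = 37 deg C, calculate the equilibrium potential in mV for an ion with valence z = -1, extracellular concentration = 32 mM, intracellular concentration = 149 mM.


E = (RT/(zF)) * ln(C_out/C_in)
T = 37 + 273.15 = 310.15 K
E = (8.314 * 310.15 / (-1 * 96485)) * ln(32/149)
E = 41.11 mV


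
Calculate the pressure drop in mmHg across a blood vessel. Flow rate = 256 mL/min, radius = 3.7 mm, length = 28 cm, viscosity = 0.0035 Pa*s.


dP = 8*mu*L*Q / (pi*r^4)
Q = 256 mL/min = 4.26667e-06 m^3/s
dP = 56.8131 Pa = 56.8131 / 133.322 mmHg = 0.4261 mmHg


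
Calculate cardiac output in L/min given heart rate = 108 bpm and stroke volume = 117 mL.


CO = HR * SV
CO = 108 * 117 / 1000
CO = 12.64 L/min


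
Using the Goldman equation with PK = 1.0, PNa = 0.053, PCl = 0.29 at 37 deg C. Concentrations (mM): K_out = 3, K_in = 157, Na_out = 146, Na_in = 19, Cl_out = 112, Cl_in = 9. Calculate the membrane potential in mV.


Vm = (RT/F)*ln((PK*Ko + PNa*Nao + PCl*Cli)/(PK*Ki + PNa*Nai + PCl*Clo))
Numer = 13.348, Denom = 190.487
Vm = -71.04 mV


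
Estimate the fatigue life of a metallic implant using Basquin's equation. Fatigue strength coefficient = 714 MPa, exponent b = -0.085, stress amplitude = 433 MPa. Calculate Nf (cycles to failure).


sigma_a = sigma_f' * (2Nf)^b
2Nf = (sigma_a/sigma_f')^(1/b)
2Nf = (433/714)^(1/-0.085)
2Nf = 359.26547
Nf = 179.6


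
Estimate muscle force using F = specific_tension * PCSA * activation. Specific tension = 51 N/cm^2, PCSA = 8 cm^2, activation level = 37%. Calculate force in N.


F = sigma * PCSA * activation
F = 51 * 8 * 0.37
F = 151 N


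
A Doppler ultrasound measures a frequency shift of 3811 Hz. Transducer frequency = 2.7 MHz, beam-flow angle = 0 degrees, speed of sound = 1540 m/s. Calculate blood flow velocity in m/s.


v = fd * c / (2 * f0 * cos(theta))
v = 3811 * 1540 / (2 * 2.7000e+06 * cos(0))
v = 1.087 m/s


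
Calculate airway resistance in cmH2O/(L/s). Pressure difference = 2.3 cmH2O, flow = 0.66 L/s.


R = dP / flow
R = 2.3 / 0.66
R = 3.485 cmH2O/(L/s)


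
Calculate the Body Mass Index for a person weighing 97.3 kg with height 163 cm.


BMI = weight / height^2
height = 163 cm = 1.63 m
BMI = 97.3 / 1.63^2
BMI = 36.62 kg/m^2


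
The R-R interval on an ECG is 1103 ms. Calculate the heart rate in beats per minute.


HR = 60 / RR_interval(s)
RR = 1103 ms = 1.103 s
HR = 60 / 1.103 = 54.4 bpm


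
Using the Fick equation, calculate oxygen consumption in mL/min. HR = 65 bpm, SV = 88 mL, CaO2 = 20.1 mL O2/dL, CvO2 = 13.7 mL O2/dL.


CO = HR*SV = 65*88/1000 = 5.72 L/min
a-v O2 diff = 20.1 - 13.7 = 6.4 mL/dL
VO2 = CO * (CaO2-CvO2) * 10 dL/L
VO2 = 5.72 * 6.4 * 10
VO2 = 366.1 mL/min


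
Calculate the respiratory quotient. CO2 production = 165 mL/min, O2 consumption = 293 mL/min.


RQ = VCO2 / VO2
RQ = 165 / 293
RQ = 0.5631


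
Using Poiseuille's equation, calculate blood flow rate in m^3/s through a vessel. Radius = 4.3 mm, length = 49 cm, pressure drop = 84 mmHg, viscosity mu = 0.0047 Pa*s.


Q = pi*r^4*dP / (8*mu*L)
r = 0.0043 m, L = 0.49 m
dP = 84 mmHg = 11199.048 Pa
Q = 6.5286e-04 m^3/s


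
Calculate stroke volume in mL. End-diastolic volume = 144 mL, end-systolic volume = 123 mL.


SV = EDV - ESV
SV = 144 - 123
SV = 21 mL


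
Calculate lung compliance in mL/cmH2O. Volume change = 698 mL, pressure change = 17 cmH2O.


C = dV / dP
C = 698 / 17
C = 41.06 mL/cmH2O


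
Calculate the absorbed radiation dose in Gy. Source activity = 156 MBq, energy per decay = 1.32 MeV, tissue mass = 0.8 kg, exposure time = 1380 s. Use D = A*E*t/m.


A = 156 MBq = 1.5600e+08 Bq
E = 1.32 MeV = 2.11464e-13 J
D = A*E*t/m = 1.5600e+08*2.11464e-13*1380/0.8
D = 0.0569 Gy


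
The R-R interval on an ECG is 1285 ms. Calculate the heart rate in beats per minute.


HR = 60 / RR_interval(s)
RR = 1285 ms = 1.285 s
HR = 60 / 1.285 = 46.69 bpm


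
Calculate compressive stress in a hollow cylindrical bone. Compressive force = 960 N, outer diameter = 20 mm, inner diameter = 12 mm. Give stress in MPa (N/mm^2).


A = pi*(r_o^2 - r_i^2)
r_o = 10 mm, r_i = 6 mm
A = 201.062 mm^2
sigma = F/A = 960 / 201.062
sigma = 4.775 MPa


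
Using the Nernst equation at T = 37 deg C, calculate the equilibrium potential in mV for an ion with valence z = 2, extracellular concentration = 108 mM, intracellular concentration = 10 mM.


E = (RT/(zF)) * ln(C_out/C_in)
T = 37 + 273.15 = 310.15 K
E = (8.314 * 310.15 / (2 * 96485)) * ln(108/10)
E = 31.8 mV


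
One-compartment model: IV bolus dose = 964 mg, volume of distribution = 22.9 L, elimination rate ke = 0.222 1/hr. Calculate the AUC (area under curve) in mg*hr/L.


C0 = Dose/Vd = 964/22.9 = 42.0961 mg/L
AUC = C0/ke = 42.0961/0.222
AUC = 189.6 mg*hr/L


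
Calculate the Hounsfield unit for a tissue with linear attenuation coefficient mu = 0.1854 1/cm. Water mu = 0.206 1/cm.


HU = ((mu_tissue - mu_water) / mu_water) * 1000
HU = ((0.1854 - 0.206) / 0.206) * 1000
HU = -100


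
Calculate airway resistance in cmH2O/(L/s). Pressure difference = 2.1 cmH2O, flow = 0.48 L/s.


R = dP / flow
R = 2.1 / 0.48
R = 4.375 cmH2O/(L/s)


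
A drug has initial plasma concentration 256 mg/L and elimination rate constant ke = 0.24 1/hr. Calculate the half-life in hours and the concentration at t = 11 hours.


t_half = ln(2) / ke = 0.693147 / 0.24 = 2.888 hr
C(t) = C0 * exp(-ke*t) = 256 * exp(-0.24*11)
C(11) = 18.27 mg/L


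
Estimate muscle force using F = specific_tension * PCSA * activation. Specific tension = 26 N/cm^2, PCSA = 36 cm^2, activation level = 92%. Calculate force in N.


F = sigma * PCSA * activation
F = 26 * 36 * 0.92
F = 861.1 N


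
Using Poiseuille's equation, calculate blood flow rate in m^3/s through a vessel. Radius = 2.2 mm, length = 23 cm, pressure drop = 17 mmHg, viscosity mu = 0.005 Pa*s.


Q = pi*r^4*dP / (8*mu*L)
r = 0.0022 m, L = 0.23 m
dP = 17 mmHg = 2266.474 Pa
Q = 1.8130e-05 m^3/s


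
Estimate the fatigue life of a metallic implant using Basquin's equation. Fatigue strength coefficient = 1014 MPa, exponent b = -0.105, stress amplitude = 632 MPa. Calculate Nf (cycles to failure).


sigma_a = sigma_f' * (2Nf)^b
2Nf = (sigma_a/sigma_f')^(1/b)
2Nf = (632/1014)^(1/-0.105)
2Nf = 90.247862
Nf = 45.12


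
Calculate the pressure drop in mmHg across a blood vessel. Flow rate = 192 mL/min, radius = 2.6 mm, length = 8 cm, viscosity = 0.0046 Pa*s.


dP = 8*mu*L*Q / (pi*r^4)
Q = 192 mL/min = 3.2e-06 m^3/s
dP = 65.6213 Pa = 65.6213 / 133.322 mmHg = 0.4922 mmHg


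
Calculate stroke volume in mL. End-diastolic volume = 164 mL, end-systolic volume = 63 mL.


SV = EDV - ESV
SV = 164 - 63
SV = 101 mL


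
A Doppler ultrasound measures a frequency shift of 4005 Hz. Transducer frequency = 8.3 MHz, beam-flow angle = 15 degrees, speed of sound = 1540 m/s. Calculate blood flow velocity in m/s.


v = fd * c / (2 * f0 * cos(theta))
v = 4005 * 1540 / (2 * 8.3000e+06 * cos(15))
v = 0.3847 m/s


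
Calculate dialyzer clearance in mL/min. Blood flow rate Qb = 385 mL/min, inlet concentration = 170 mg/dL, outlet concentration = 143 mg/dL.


K = Qb * (Cb_in - Cb_out) / Cb_in
K = 385 * (170 - 143) / 170
K = 61.15 mL/min


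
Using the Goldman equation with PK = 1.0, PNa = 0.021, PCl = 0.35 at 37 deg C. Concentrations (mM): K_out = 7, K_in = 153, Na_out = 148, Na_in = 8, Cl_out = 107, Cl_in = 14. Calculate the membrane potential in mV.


Vm = (RT/F)*ln((PK*Ko + PNa*Nao + PCl*Cli)/(PK*Ki + PNa*Nai + PCl*Clo))
Numer = 15.008, Denom = 190.618
Vm = -67.93 mV


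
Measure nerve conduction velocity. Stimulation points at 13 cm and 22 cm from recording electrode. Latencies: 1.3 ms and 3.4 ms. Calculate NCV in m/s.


Distance = (22 - 13) / 100 = 0.09 m
dt = (3.4 - 1.3) / 1000 = 0.0021 s
NCV = dist / dt = 42.86 m/s


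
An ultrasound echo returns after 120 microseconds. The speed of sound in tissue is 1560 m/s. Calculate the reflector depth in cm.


depth = c * t / 2
t = 120 us = 1.2000e-04 s
depth = 1560 * 1.2000e-04 / 2
depth = 0.0936 m = 9.36 cm


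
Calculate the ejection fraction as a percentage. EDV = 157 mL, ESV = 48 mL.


SV = EDV - ESV = 157 - 48 = 109 mL
EF = SV/EDV * 100 = 109/157 * 100
EF = 69.43%


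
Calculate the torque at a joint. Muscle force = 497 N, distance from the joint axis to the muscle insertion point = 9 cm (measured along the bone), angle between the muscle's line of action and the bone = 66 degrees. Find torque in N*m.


Torque = F * d * sin(theta)   (moment arm = d*sin(theta))
d = 9 cm = 0.09 m
Torque = 497 * 0.09 * sin(66)
Torque = 40.86 N*m


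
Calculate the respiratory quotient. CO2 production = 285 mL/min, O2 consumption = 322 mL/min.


RQ = VCO2 / VO2
RQ = 285 / 322
RQ = 0.8851


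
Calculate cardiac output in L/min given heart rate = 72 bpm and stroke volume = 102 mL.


CO = HR * SV
CO = 72 * 102 / 1000
CO = 7.344 L/min


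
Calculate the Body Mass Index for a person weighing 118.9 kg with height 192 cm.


BMI = weight / height^2
height = 192 cm = 1.92 m
BMI = 118.9 / 1.92^2
BMI = 32.25 kg/m^2


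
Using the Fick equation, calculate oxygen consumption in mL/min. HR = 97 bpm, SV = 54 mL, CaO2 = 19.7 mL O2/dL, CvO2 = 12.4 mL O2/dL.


CO = HR*SV = 97*54/1000 = 5.238 L/min
a-v O2 diff = 19.7 - 12.4 = 7.3 mL/dL
VO2 = CO * (CaO2-CvO2) * 10 dL/L
VO2 = 5.238 * 7.3 * 10
VO2 = 382.4 mL/min


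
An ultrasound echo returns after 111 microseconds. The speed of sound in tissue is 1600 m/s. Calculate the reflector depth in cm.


depth = c * t / 2
t = 111 us = 1.1100e-04 s
depth = 1600 * 1.1100e-04 / 2
depth = 0.0888 m = 8.88 cm


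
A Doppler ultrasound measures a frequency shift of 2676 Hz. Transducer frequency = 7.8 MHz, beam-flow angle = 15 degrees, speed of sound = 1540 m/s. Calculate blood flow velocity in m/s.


v = fd * c / (2 * f0 * cos(theta))
v = 2676 * 1540 / (2 * 7.8000e+06 * cos(15))
v = 0.2735 m/s


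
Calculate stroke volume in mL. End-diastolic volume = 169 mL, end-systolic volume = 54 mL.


SV = EDV - ESV
SV = 169 - 54
SV = 115 mL


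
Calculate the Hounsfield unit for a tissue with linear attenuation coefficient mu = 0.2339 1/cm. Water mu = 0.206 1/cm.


HU = ((mu_tissue - mu_water) / mu_water) * 1000
HU = ((0.2339 - 0.206) / 0.206) * 1000
HU = 135.4


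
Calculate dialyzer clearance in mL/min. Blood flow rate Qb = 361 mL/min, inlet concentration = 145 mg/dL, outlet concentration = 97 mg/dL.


K = Qb * (Cb_in - Cb_out) / Cb_in
K = 361 * (145 - 97) / 145
K = 119.5 mL/min


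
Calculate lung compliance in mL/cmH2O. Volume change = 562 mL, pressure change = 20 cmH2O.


C = dV / dP
C = 562 / 20
C = 28.1 mL/cmH2O


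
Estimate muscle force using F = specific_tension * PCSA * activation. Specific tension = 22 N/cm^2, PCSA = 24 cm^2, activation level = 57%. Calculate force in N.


F = sigma * PCSA * activation
F = 22 * 24 * 0.57
F = 301 N


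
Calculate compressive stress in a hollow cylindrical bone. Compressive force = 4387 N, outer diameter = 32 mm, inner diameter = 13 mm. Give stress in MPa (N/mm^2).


A = pi*(r_o^2 - r_i^2)
r_o = 16 mm, r_i = 6.5 mm
A = 671.515 mm^2
sigma = F/A = 4387 / 671.515
sigma = 6.533 MPa


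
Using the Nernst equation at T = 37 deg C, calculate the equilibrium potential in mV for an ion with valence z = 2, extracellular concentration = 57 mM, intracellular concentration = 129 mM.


E = (RT/(zF)) * ln(C_out/C_in)
T = 37 + 273.15 = 310.15 K
E = (8.314 * 310.15 / (2 * 96485)) * ln(57/129)
E = -10.91 mV


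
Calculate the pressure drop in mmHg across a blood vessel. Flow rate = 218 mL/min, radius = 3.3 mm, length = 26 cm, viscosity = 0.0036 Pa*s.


dP = 8*mu*L*Q / (pi*r^4)
Q = 218 mL/min = 3.63333e-06 m^3/s
dP = 73.0239 Pa = 73.0239 / 133.322 mmHg = 0.5477 mmHg


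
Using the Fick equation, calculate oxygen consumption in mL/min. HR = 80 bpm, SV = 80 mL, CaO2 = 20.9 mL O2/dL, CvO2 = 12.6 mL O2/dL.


CO = HR*SV = 80*80/1000 = 6.4 L/min
a-v O2 diff = 20.9 - 12.6 = 8.3 mL/dL
VO2 = CO * (CaO2-CvO2) * 10 dL/L
VO2 = 6.4 * 8.3 * 10
VO2 = 531.2 mL/min


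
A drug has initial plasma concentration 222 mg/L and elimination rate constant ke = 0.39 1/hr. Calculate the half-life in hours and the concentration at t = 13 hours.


t_half = ln(2) / ke = 0.693147 / 0.39 = 1.777 hr
C(t) = C0 * exp(-ke*t) = 222 * exp(-0.39*13)
C(13) = 1.395 mg/L


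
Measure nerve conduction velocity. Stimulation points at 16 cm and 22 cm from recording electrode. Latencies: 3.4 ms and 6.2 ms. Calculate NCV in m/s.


Distance = (22 - 16) / 100 = 0.06 m
dt = (6.2 - 3.4) / 1000 = 0.0028 s
NCV = dist / dt = 21.43 m/s


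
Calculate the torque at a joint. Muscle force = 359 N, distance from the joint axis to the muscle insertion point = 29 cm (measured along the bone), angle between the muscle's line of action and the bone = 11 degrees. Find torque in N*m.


Torque = F * d * sin(theta)   (moment arm = d*sin(theta))
d = 29 cm = 0.29 m
Torque = 359 * 0.29 * sin(11)
Torque = 19.87 N*m


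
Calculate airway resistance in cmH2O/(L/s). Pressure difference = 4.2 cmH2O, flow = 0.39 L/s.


R = dP / flow
R = 4.2 / 0.39
R = 10.77 cmH2O/(L/s)


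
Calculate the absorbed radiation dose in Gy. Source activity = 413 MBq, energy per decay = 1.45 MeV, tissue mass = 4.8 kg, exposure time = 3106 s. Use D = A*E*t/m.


A = 413 MBq = 4.1300e+08 Bq
E = 1.45 MeV = 2.3229e-13 J
D = A*E*t/m = 4.1300e+08*2.3229e-13*3106/4.8
D = 0.06208 Gy


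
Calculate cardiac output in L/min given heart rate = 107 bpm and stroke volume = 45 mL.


CO = HR * SV
CO = 107 * 45 / 1000
CO = 4.815 L/min


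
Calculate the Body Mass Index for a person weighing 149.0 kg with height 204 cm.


BMI = weight / height^2
height = 204 cm = 2.04 m
BMI = 149.0 / 2.04^2
BMI = 35.8 kg/m^2


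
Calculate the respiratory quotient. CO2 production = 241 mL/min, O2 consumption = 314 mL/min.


RQ = VCO2 / VO2
RQ = 241 / 314
RQ = 0.7675


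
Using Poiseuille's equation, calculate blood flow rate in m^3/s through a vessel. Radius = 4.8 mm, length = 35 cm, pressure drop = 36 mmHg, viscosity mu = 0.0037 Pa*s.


Q = pi*r^4*dP / (8*mu*L)
r = 0.0048 m, L = 0.35 m
dP = 36 mmHg = 4799.592 Pa
Q = 7.7261e-04 m^3/s


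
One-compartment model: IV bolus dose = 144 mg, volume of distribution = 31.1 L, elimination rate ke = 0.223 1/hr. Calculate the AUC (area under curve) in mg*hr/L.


C0 = Dose/Vd = 144/31.1 = 4.63023 mg/L
AUC = C0/ke = 4.63023/0.223
AUC = 20.76 mg*hr/L


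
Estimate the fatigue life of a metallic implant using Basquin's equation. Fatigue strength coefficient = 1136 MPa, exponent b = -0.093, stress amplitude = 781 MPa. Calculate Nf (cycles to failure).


sigma_a = sigma_f' * (2Nf)^b
2Nf = (sigma_a/sigma_f')^(1/b)
2Nf = (781/1136)^(1/-0.093)
2Nf = 56.202533
Nf = 28.1


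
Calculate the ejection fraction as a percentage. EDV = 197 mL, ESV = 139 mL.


SV = EDV - ESV = 197 - 139 = 58 mL
EF = SV/EDV * 100 = 58/197 * 100
EF = 29.44%


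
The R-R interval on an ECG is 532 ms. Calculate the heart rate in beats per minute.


HR = 60 / RR_interval(s)
RR = 532 ms = 0.532 s
HR = 60 / 0.532 = 112.8 bpm


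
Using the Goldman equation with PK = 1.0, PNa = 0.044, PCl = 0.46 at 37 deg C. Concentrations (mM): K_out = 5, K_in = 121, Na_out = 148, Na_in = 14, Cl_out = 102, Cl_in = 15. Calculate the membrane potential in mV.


Vm = (RT/F)*ln((PK*Ko + PNa*Nao + PCl*Cli)/(PK*Ki + PNa*Nai + PCl*Clo))
Numer = 18.412, Denom = 168.536
Vm = -59.17 mV


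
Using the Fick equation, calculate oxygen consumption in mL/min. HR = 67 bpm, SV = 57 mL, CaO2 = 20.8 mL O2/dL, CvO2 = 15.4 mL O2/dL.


CO = HR*SV = 67*57/1000 = 3.819 L/min
a-v O2 diff = 20.8 - 15.4 = 5.4 mL/dL
VO2 = CO * (CaO2-CvO2) * 10 dL/L
VO2 = 3.819 * 5.4 * 10
VO2 = 206.2 mL/min


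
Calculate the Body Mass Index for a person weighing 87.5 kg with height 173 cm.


BMI = weight / height^2
height = 173 cm = 1.73 m
BMI = 87.5 / 1.73^2
BMI = 29.24 kg/m^2


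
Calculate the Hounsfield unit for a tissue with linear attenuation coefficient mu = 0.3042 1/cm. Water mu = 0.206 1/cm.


HU = ((mu_tissue - mu_water) / mu_water) * 1000
HU = ((0.3042 - 0.206) / 0.206) * 1000
HU = 476.7


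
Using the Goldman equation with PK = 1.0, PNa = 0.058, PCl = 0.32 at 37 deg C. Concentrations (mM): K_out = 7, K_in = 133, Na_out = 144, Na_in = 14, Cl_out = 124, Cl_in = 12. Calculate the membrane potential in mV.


Vm = (RT/F)*ln((PK*Ko + PNa*Nao + PCl*Cli)/(PK*Ki + PNa*Nai + PCl*Clo))
Numer = 19.192, Denom = 173.492
Vm = -58.84 mV


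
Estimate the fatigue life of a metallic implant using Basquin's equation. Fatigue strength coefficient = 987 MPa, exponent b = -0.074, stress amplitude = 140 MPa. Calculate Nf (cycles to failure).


sigma_a = sigma_f' * (2Nf)^b
2Nf = (sigma_a/sigma_f')^(1/b)
2Nf = (140/987)^(1/-0.074)
2Nf = 2.8974443e+11
Nf = 1.4487e+11


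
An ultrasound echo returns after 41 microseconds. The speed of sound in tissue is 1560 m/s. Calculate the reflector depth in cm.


depth = c * t / 2
t = 41 us = 4.1000e-05 s
depth = 1560 * 4.1000e-05 / 2
depth = 0.03198 m = 3.198 cm


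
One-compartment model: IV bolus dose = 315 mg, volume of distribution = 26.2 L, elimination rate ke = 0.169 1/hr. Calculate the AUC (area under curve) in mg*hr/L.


C0 = Dose/Vd = 315/26.2 = 12.0229 mg/L
AUC = C0/ke = 12.0229/0.169
AUC = 71.14 mg*hr/L


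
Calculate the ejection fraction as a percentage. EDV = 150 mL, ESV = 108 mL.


SV = EDV - ESV = 150 - 108 = 42 mL
EF = SV/EDV * 100 = 42/150 * 100
EF = 28%


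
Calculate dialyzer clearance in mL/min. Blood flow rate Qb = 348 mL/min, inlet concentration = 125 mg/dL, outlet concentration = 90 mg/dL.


K = Qb * (Cb_in - Cb_out) / Cb_in
K = 348 * (125 - 90) / 125
K = 97.44 mL/min


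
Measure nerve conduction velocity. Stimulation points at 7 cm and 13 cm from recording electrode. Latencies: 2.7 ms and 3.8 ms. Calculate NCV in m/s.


Distance = (13 - 7) / 100 = 0.06 m
dt = (3.8 - 2.7) / 1000 = 0.0011 s
NCV = dist / dt = 54.55 m/s


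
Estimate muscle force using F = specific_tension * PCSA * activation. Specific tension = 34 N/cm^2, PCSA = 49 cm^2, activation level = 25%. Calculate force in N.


F = sigma * PCSA * activation
F = 34 * 49 * 0.25
F = 416.5 N


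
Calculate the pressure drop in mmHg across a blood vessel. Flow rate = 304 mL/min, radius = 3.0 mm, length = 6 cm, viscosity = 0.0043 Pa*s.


dP = 8*mu*L*Q / (pi*r^4)
Q = 304 mL/min = 5.06667e-06 m^3/s
dP = 41.0958 Pa = 41.0958 / 133.322 mmHg = 0.3082 mmHg


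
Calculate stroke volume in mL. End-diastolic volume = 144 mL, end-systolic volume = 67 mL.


SV = EDV - ESV
SV = 144 - 67
SV = 77 mL


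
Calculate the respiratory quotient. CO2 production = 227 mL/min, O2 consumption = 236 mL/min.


RQ = VCO2 / VO2
RQ = 227 / 236
RQ = 0.9619


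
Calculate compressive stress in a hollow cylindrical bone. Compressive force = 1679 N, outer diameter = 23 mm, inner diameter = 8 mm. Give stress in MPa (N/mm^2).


A = pi*(r_o^2 - r_i^2)
r_o = 11.5 mm, r_i = 4 mm
A = 365.21 mm^2
sigma = F/A = 1679 / 365.21
sigma = 4.597 MPa


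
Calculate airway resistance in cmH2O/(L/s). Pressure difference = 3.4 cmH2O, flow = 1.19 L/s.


R = dP / flow
R = 3.4 / 1.19
R = 2.857 cmH2O/(L/s)


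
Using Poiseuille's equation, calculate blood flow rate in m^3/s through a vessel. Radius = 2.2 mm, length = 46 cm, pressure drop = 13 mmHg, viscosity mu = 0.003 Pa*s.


Q = pi*r^4*dP / (8*mu*L)
r = 0.0022 m, L = 0.46 m
dP = 13 mmHg = 1733.186 Pa
Q = 1.1554e-05 m^3/s


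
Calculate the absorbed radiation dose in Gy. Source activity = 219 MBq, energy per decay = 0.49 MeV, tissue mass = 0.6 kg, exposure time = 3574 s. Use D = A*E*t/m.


A = 219 MBq = 2.1900e+08 Bq
E = 0.49 MeV = 7.8498e-14 J
D = A*E*t/m = 2.1900e+08*7.8498e-14*3574/0.6
D = 0.1024 Gy


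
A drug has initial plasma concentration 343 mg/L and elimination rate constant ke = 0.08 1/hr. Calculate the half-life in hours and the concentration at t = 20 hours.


t_half = ln(2) / ke = 0.693147 / 0.08 = 8.664 hr
C(t) = C0 * exp(-ke*t) = 343 * exp(-0.08*20)
C(20) = 69.25 mg/L


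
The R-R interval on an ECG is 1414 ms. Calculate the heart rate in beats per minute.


HR = 60 / RR_interval(s)
RR = 1414 ms = 1.414 s
HR = 60 / 1.414 = 42.43 bpm


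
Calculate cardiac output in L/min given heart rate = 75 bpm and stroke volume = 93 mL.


CO = HR * SV
CO = 75 * 93 / 1000
CO = 6.975 L/min


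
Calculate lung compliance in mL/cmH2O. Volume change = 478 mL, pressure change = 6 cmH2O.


C = dV / dP
C = 478 / 6
C = 79.67 mL/cmH2O


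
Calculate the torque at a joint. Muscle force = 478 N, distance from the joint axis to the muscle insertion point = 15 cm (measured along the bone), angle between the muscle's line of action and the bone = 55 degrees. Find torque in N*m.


Torque = F * d * sin(theta)   (moment arm = d*sin(theta))
d = 15 cm = 0.15 m
Torque = 478 * 0.15 * sin(55)
Torque = 58.73 N*m


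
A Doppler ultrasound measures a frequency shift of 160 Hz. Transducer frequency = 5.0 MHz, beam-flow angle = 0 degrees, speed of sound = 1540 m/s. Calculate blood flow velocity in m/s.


v = fd * c / (2 * f0 * cos(theta))
v = 160 * 1540 / (2 * 5.0000e+06 * cos(0))
v = 0.02464 m/s


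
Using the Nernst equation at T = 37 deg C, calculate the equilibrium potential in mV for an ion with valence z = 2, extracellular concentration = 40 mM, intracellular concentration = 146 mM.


E = (RT/(zF)) * ln(C_out/C_in)
T = 37 + 273.15 = 310.15 K
E = (8.314 * 310.15 / (2 * 96485)) * ln(40/146)
E = -17.3 mV


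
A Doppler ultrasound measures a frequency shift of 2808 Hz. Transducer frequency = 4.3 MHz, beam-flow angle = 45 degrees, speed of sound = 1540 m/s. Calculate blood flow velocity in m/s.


v = fd * c / (2 * f0 * cos(theta))
v = 2808 * 1540 / (2 * 4.3000e+06 * cos(45))
v = 0.7111 m/s


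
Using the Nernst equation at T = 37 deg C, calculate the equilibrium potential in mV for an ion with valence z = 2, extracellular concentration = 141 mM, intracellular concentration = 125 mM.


E = (RT/(zF)) * ln(C_out/C_in)
T = 37 + 273.15 = 310.15 K
E = (8.314 * 310.15 / (2 * 96485)) * ln(141/125)
E = 1.609 mV


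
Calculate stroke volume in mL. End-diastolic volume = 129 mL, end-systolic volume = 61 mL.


SV = EDV - ESV
SV = 129 - 61
SV = 68 mL


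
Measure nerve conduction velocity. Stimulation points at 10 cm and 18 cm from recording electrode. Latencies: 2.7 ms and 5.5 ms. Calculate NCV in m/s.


Distance = (18 - 10) / 100 = 0.08 m
dt = (5.5 - 2.7) / 1000 = 0.0028 s
NCV = dist / dt = 28.57 m/s


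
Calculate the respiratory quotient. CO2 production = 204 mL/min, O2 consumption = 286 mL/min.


RQ = VCO2 / VO2
RQ = 204 / 286
RQ = 0.7133


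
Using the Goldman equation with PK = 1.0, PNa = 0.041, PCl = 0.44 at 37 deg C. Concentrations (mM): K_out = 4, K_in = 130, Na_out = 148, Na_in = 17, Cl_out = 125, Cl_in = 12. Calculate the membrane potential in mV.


Vm = (RT/F)*ln((PK*Ko + PNa*Nao + PCl*Cli)/(PK*Ki + PNa*Nai + PCl*Clo))
Numer = 15.348, Denom = 185.697
Vm = -66.63 mV


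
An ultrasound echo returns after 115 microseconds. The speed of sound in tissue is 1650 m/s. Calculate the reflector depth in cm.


depth = c * t / 2
t = 115 us = 1.1500e-04 s
depth = 1650 * 1.1500e-04 / 2
depth = 0.094875 m = 9.4875 cm


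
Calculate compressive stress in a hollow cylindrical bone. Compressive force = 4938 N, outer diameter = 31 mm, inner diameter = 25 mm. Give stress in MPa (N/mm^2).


A = pi*(r_o^2 - r_i^2)
r_o = 15.5 mm, r_i = 12.5 mm
A = 263.894 mm^2
sigma = F/A = 4938 / 263.894
sigma = 18.71 MPa


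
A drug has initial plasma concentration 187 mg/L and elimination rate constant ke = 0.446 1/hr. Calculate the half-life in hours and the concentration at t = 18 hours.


t_half = ln(2) / ke = 0.693147 / 0.446 = 1.554 hr
C(t) = C0 * exp(-ke*t) = 187 * exp(-0.446*18)
C(18) = 0.061 mg/L


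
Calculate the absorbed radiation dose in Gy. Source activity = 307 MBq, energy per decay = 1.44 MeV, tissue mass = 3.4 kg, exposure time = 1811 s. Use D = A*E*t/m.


A = 307 MBq = 3.0700e+08 Bq
E = 1.44 MeV = 2.30688e-13 J
D = A*E*t/m = 3.0700e+08*2.30688e-13*1811/3.4
D = 0.03772 Gy


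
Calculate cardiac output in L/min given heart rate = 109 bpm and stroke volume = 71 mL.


CO = HR * SV
CO = 109 * 71 / 1000
CO = 7.739 L/min


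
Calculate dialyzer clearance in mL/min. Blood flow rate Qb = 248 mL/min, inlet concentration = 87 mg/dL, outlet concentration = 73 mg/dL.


K = Qb * (Cb_in - Cb_out) / Cb_in
K = 248 * (87 - 73) / 87
K = 39.91 mL/min


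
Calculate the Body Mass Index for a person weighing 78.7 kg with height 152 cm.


BMI = weight / height^2
height = 152 cm = 1.52 m
BMI = 78.7 / 1.52^2
BMI = 34.06 kg/m^2


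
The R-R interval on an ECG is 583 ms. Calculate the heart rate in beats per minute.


HR = 60 / RR_interval(s)
RR = 583 ms = 0.583 s
HR = 60 / 0.583 = 102.9 bpm


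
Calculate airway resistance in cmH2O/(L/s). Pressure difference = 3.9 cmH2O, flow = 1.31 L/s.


R = dP / flow
R = 3.9 / 1.31
R = 2.977 cmH2O/(L/s)


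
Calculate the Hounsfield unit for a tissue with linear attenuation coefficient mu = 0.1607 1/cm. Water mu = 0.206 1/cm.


HU = ((mu_tissue - mu_water) / mu_water) * 1000
HU = ((0.1607 - 0.206) / 0.206) * 1000
HU = -219.9


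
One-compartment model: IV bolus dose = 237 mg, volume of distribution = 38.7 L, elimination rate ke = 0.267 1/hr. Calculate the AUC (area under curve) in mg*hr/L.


C0 = Dose/Vd = 237/38.7 = 6.12403 mg/L
AUC = C0/ke = 6.12403/0.267
AUC = 22.94 mg*hr/L


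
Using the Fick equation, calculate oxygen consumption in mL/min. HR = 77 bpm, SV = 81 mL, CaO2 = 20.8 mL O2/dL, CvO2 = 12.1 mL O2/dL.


CO = HR*SV = 77*81/1000 = 6.237 L/min
a-v O2 diff = 20.8 - 12.1 = 8.7 mL/dL
VO2 = CO * (CaO2-CvO2) * 10 dL/L
VO2 = 6.237 * 8.7 * 10
VO2 = 542.6 mL/min


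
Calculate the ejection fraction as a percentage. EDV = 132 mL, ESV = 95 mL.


SV = EDV - ESV = 132 - 95 = 37 mL
EF = SV/EDV * 100 = 37/132 * 100
EF = 28.03%


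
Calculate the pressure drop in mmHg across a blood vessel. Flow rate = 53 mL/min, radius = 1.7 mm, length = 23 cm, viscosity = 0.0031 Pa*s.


dP = 8*mu*L*Q / (pi*r^4)
Q = 53 mL/min = 8.83333e-07 m^3/s
dP = 192.025 Pa = 192.025 / 133.322 mmHg = 1.44 mmHg


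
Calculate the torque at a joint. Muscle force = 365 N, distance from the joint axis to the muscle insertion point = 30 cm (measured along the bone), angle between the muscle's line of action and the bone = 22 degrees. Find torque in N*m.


Torque = F * d * sin(theta)   (moment arm = d*sin(theta))
d = 30 cm = 0.3 m
Torque = 365 * 0.3 * sin(22)
Torque = 41.02 N*m
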